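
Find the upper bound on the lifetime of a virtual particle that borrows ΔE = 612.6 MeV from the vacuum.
5.372 × 10^-25 s

Using the energy-time uncertainty principle:
ΔEΔt ≥ ℏ/2

For a virtual particle borrowing energy ΔE, the maximum lifetime is:
Δt_max = ℏ/(2ΔE)

Converting energy:
ΔE = 612.6 MeV = 9.815e-11 J

Δt_max = (1.055e-34 J·s) / (2 × 9.815e-11 J)
Δt_max = 5.372e-25 s = 5.372 × 10^-25 s

Virtual particles with higher borrowed energy exist for shorter times.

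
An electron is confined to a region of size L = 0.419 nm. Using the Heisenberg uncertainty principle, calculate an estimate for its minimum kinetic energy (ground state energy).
54.254 meV

Using the uncertainty principle to estimate ground state energy:

1. The position uncertainty is approximately the confinement size:
   Δx ≈ L = 4.190e-10 m

2. From ΔxΔp ≥ ℏ/2, the minimum momentum uncertainty is:
   Δp ≈ ℏ/(2L) = 1.258e-25 kg·m/s

3. The kinetic energy is approximately:
   KE ≈ (Δp)²/(2m) = (1.258e-25)²/(2 × 9.109e-31 kg)
   KE ≈ 8.693e-21 J = 54.254 meV

This is an order-of-magnitude estimate of the ground state energy.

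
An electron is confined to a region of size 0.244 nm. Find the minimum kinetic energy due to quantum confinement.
159.986 meV

Using the uncertainty principle:

1. Position uncertainty: Δx ≈ 2.440e-10 m
2. Minimum momentum uncertainty: Δp = ℏ/(2Δx) = 2.161e-25 kg·m/s
3. Minimum kinetic energy:
   KE = (Δp)²/(2m) = (2.161e-25)²/(2 × 9.109e-31 kg)
   KE = 2.563e-20 J = 159.986 meV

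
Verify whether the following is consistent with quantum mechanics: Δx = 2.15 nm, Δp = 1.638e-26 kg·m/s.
No, it violates the uncertainty principle (impossible measurement).

Calculate the product ΔxΔp:
ΔxΔp = (2.150e-09 m) × (1.638e-26 kg·m/s)
ΔxΔp = 3.522e-35 J·s

Compare to the minimum allowed value ℏ/2:
ℏ/2 = 5.273e-35 J·s

Since ΔxΔp = 3.522e-35 J·s < 5.273e-35 J·s = ℏ/2,
the measurement violates the uncertainty principle.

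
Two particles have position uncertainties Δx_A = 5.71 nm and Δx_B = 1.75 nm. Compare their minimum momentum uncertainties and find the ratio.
Particle B has the larger minimum momentum uncertainty, by a factor of 3.26.

For each particle, the minimum momentum uncertainty is Δp_min = ℏ/(2Δx):

Particle A: Δp_A = ℏ/(2×5.710e-09 m) = 9.234e-27 kg·m/s
Particle B: Δp_B = ℏ/(2×1.750e-09 m) = 3.013e-26 kg·m/s

Ratio: Δp_B/Δp_A = 3.26

Since Δp_min ∝ 1/Δx, the particle with smaller position uncertainty (B) has larger momentum uncertainty.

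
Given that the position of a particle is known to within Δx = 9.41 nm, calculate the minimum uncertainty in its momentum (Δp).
5.603 × 10^-27 kg·m/s

Using the Heisenberg uncertainty principle:
ΔxΔp ≥ ℏ/2

The minimum uncertainty in momentum is:
Δp_min = ℏ/(2Δx)
Δp_min = (1.055e-34 J·s) / (2 × 9.410e-09 m)
Δp_min = 5.603e-27 kg·m/s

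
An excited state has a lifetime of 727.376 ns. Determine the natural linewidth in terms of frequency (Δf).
109.403 kHz

Using the energy-time uncertainty principle and E = hf:
ΔEΔt ≥ ℏ/2
hΔf·Δt ≥ ℏ/2

The minimum frequency uncertainty is:
Δf = ℏ/(2hτ) = 1/(4πτ)
Δf = 1/(4π × 7.274e-07 s)
Δf = 1.094e+05 Hz = 109.403 kHz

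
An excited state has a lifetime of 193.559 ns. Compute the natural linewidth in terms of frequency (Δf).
411.128 kHz

Using the energy-time uncertainty principle and E = hf:
ΔEΔt ≥ ℏ/2
hΔf·Δt ≥ ℏ/2

The minimum frequency uncertainty is:
Δf = ℏ/(2hτ) = 1/(4πτ)
Δf = 1/(4π × 1.936e-07 s)
Δf = 4.111e+05 Hz = 411.128 kHz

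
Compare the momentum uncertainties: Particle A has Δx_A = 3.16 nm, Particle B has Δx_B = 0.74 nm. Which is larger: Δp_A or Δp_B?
Particle B has the larger minimum momentum uncertainty, by a factor of 4.27.

For each particle, the minimum momentum uncertainty is Δp_min = ℏ/(2Δx):

Particle A: Δp_A = ℏ/(2×3.160e-09 m) = 1.669e-26 kg·m/s
Particle B: Δp_B = ℏ/(2×7.400e-10 m) = 7.125e-26 kg·m/s

Ratio: Δp_B/Δp_A = 4.27

Since Δp_min ∝ 1/Δx, the particle with smaller position uncertainty (B) has larger momentum uncertainty.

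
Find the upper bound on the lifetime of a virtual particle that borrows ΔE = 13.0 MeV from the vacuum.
25.316 ys

Using the energy-time uncertainty principle:
ΔEΔt ≥ ℏ/2

For a virtual particle borrowing energy ΔE, the maximum lifetime is:
Δt_max = ℏ/(2ΔE)

Converting energy:
ΔE = 13.0 MeV = 2.083e-12 J

Δt_max = (1.055e-34 J·s) / (2 × 2.083e-12 J)
Δt_max = 2.532e-23 s = 25.316 ys

Virtual particles with higher borrowed energy exist for shorter times.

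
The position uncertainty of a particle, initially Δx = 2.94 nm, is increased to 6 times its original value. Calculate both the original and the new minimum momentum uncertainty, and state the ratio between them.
Original Δp_min = 1.793 × 10^-26 kg·m/s; new Δp'_min = 2.989 × 10^-27 kg·m/s; ratio Δp'_min/Δp_min = 1/6.

From the uncertainty principle ΔxΔp ≥ ℏ/2, the minimum momentum uncertainty is Δp_min = ℏ/(2Δx).

Original (Δx = 2.94 nm = 2.940e-09 m):
Δp_min = (1.055e-34 J·s)/(2 × 2.940e-09 m) = 1.793e-26 kg·m/s

When Δx → 6Δx:
Δp'_min = ℏ/(2 × 6Δx) = (1/6) × ℏ/(2Δx) = (1/6) × Δp_min
Δp'_min = 1/6 × 1.793e-26 kg·m/s = 2.989e-27 kg·m/s

Since Δp_min ∝ 1/Δx, when Δx is increased to 6 times its original value, Δp_min decreases to 1/6 of its original value.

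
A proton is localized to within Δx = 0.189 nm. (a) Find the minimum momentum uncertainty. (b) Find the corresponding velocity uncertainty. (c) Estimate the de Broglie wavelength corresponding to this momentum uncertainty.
(a) Δp_min = 2.790 × 10^-25 kg·m/s
(b) Δv_min = 166.796 m/s
(c) λ_dB = 2.375 nm

Step-by-step:

(a) From the uncertainty principle:
Δp_min = ℏ/(2Δx) = (1.055e-34 J·s)/(2 × 1.890e-10 m) = 2.790e-25 kg·m/s

(b) The velocity uncertainty:
Δv = Δp/m = (2.790e-25 kg·m/s)/(1.673e-27 kg) = 1.668e+02 m/s = 166.796 m/s

(c) The de Broglie wavelength for this momentum:
λ = h/p = (6.626e-34 J·s)/(2.790e-25 kg·m/s) = 2.375e-09 m = 2.375 nm

Note: The de Broglie wavelength is comparable to the localization size, as expected from wave-particle duality.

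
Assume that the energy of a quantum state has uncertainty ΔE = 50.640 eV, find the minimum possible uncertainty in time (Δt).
6.499 as

Using the energy-time uncertainty principle:
ΔEΔt ≥ ℏ/2

The minimum uncertainty in time is:
Δt_min = ℏ/(2ΔE)
Δt_min = (1.055e-34 J·s) / (2 × 8.113e-18 J)
Δt_min = 6.499e-18 s = 6.499 as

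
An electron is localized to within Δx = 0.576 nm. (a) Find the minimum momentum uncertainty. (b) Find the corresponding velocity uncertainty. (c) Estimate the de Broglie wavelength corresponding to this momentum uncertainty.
(a) Δp_min = 9.154 × 10^-26 kg·m/s
(b) Δv_min = 100.493 km/s
(c) λ_dB = 7.238 nm

Step-by-step:

(a) From the uncertainty principle:
Δp_min = ℏ/(2Δx) = (1.055e-34 J·s)/(2 × 5.760e-10 m) = 9.154e-26 kg·m/s

(b) The velocity uncertainty:
Δv = Δp/m = (9.154e-26 kg·m/s)/(9.109e-31 kg) = 1.005e+05 m/s = 100.493 km/s

(c) The de Broglie wavelength for this momentum:
λ = h/p = (6.626e-34 J·s)/(9.154e-26 kg·m/s) = 7.238e-09 m = 7.238 nm

Note: The de Broglie wavelength is comparable to the localization size, as expected from wave-particle duality.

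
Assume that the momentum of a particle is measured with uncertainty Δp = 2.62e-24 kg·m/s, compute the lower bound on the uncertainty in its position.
20.125 pm

Using the Heisenberg uncertainty principle:
ΔxΔp ≥ ℏ/2

The minimum uncertainty in position is:
Δx_min = ℏ/(2Δp)
Δx_min = (1.055e-34 J·s) / (2 × 2.620e-24 kg·m/s)
Δx_min = 2.013e-11 m = 20.125 pm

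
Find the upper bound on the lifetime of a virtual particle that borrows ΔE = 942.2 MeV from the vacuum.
3.493 × 10^-25 s

Using the energy-time uncertainty principle:
ΔEΔt ≥ ℏ/2

For a virtual particle borrowing energy ΔE, the maximum lifetime is:
Δt_max = ℏ/(2ΔE)

Converting energy:
ΔE = 942.2 MeV = 1.510e-10 J

Δt_max = (1.055e-34 J·s) / (2 × 1.510e-10 J)
Δt_max = 3.493e-25 s = 3.493 × 10^-25 s

Virtual particles with higher borrowed energy exist for shorter times.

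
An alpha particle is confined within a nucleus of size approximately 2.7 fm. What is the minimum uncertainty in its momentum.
1.953 × 10^-20 kg·m/s

Using the Heisenberg uncertainty principle:
ΔxΔp ≥ ℏ/2

With Δx ≈ L = 2.700e-15 m (the confinement size):
Δp_min = ℏ/(2Δx)
Δp_min = (1.055e-34 J·s) / (2 × 2.700e-15 m)
Δp_min = 1.953e-20 kg·m/s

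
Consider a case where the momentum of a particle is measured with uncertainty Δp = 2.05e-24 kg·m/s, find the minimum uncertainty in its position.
25.721 pm

Using the Heisenberg uncertainty principle:
ΔxΔp ≥ ℏ/2

The minimum uncertainty in position is:
Δx_min = ℏ/(2Δp)
Δx_min = (1.055e-34 J·s) / (2 × 2.050e-24 kg·m/s)
Δx_min = 2.572e-11 m = 25.721 pm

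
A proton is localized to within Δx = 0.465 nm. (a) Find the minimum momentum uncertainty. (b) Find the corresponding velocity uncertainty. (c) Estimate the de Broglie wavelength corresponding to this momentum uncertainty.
(a) Δp_min = 1.134 × 10^-25 kg·m/s
(b) Δv_min = 67.795 m/s
(c) λ_dB = 5.843 nm

Step-by-step:

(a) From the uncertainty principle:
Δp_min = ℏ/(2Δx) = (1.055e-34 J·s)/(2 × 4.650e-10 m) = 1.134e-25 kg·m/s

(b) The velocity uncertainty:
Δv = Δp/m = (1.134e-25 kg·m/s)/(1.673e-27 kg) = 6.779e+01 m/s = 67.795 m/s

(c) The de Broglie wavelength for this momentum:
λ = h/p = (6.626e-34 J·s)/(1.134e-25 kg·m/s) = 5.843e-09 m = 5.843 nm

Note: The de Broglie wavelength is comparable to the localization size, as expected from wave-particle duality.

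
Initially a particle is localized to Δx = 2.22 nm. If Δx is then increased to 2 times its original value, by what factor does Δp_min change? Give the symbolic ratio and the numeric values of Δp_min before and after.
Original Δp_min = 2.375 × 10^-26 kg·m/s; new Δp'_min = 1.188 × 10^-26 kg·m/s; ratio Δp'_min/Δp_min = 1/2.

From the uncertainty principle ΔxΔp ≥ ℏ/2, the minimum momentum uncertainty is Δp_min = ℏ/(2Δx).

Original (Δx = 2.22 nm = 2.220e-09 m):
Δp_min = (1.055e-34 J·s)/(2 × 2.220e-09 m) = 2.375e-26 kg·m/s

When Δx → 2Δx:
Δp'_min = ℏ/(2 × 2Δx) = (1/2) × ℏ/(2Δx) = (1/2) × Δp_min
Δp'_min = 1/2 × 2.375e-26 kg·m/s = 1.188e-26 kg·m/s

Since Δp_min ∝ 1/Δx, when Δx is increased to 2 times its original value, Δp_min decreases to 1/2 of its original value.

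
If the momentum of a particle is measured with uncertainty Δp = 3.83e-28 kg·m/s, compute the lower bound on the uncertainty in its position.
137.673 nm

Using the Heisenberg uncertainty principle:
ΔxΔp ≥ ℏ/2

The minimum uncertainty in position is:
Δx_min = ℏ/(2Δp)
Δx_min = (1.055e-34 J·s) / (2 × 3.830e-28 kg·m/s)
Δx_min = 1.377e-07 m = 137.673 nm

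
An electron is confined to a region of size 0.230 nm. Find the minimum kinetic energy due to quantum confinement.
180.056 meV

Using the uncertainty principle:

1. Position uncertainty: Δx ≈ 2.300e-10 m
2. Minimum momentum uncertainty: Δp = ℏ/(2Δx) = 2.293e-25 kg·m/s
3. Minimum kinetic energy:
   KE = (Δp)²/(2m) = (2.293e-25)²/(2 × 9.109e-31 kg)
   KE = 2.885e-20 J = 180.056 meV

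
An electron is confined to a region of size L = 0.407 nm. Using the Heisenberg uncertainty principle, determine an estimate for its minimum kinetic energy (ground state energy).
57.501 meV

Using the uncertainty principle to estimate ground state energy:

1. The position uncertainty is approximately the confinement size:
   Δx ≈ L = 4.070e-10 m

2. From ΔxΔp ≥ ℏ/2, the minimum momentum uncertainty is:
   Δp ≈ ℏ/(2L) = 1.296e-25 kg·m/s

3. The kinetic energy is approximately:
   KE ≈ (Δp)²/(2m) = (1.296e-25)²/(2 × 9.109e-31 kg)
   KE ≈ 9.213e-21 J = 57.501 meV

This is an order-of-magnitude estimate of the ground state energy.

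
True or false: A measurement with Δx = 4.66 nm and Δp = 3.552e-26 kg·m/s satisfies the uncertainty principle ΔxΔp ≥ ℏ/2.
Yes, it satisfies the uncertainty principle.

Calculate the product ΔxΔp:
ΔxΔp = (4.660e-09 m) × (3.552e-26 kg·m/s)
ΔxΔp = 1.655e-34 J·s

Compare to the minimum allowed value ℏ/2:
ℏ/2 = 5.273e-35 J·s

Since ΔxΔp = 1.655e-34 J·s ≥ 5.273e-35 J·s = ℏ/2,
the measurement satisfies the uncertainty principle.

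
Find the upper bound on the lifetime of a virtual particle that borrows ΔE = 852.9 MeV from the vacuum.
3.859 × 10^-25 s

Using the energy-time uncertainty principle:
ΔEΔt ≥ ℏ/2

For a virtual particle borrowing energy ΔE, the maximum lifetime is:
Δt_max = ℏ/(2ΔE)

Converting energy:
ΔE = 852.9 MeV = 1.366e-10 J

Δt_max = (1.055e-34 J·s) / (2 × 1.366e-10 J)
Δt_max = 3.859e-25 s = 3.859 × 10^-25 s

Virtual particles with higher borrowed energy exist for shorter times.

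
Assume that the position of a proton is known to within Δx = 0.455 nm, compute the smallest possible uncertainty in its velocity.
69.285 m/s

Using the Heisenberg uncertainty principle and Δp = mΔv:
ΔxΔp ≥ ℏ/2
Δx(mΔv) ≥ ℏ/2

The minimum uncertainty in velocity is:
Δv_min = ℏ/(2mΔx)
Δv_min = (1.055e-34 J·s) / (2 × 1.673e-27 kg × 4.550e-10 m)
Δv_min = 6.928e+01 m/s = 69.285 m/s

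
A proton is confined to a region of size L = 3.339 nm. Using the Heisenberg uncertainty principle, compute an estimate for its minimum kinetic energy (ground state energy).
465.287 neV

Using the uncertainty principle to estimate ground state energy:

1. The position uncertainty is approximately the confinement size:
   Δx ≈ L = 3.339e-09 m

2. From ΔxΔp ≥ ℏ/2, the minimum momentum uncertainty is:
   Δp ≈ ℏ/(2L) = 1.579e-26 kg·m/s

3. The kinetic energy is approximately:
   KE ≈ (Δp)²/(2m) = (1.579e-26)²/(2 × 1.673e-27 kg)
   KE ≈ 7.455e-26 J = 465.287 neV

This is an order-of-magnitude estimate of the ground state energy.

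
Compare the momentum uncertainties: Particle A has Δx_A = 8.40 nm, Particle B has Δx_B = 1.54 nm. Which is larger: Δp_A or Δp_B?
Particle B has the larger minimum momentum uncertainty, by a factor of 5.45.

For each particle, the minimum momentum uncertainty is Δp_min = ℏ/(2Δx):

Particle A: Δp_A = ℏ/(2×8.400e-09 m) = 6.277e-27 kg·m/s
Particle B: Δp_B = ℏ/(2×1.540e-09 m) = 3.424e-26 kg·m/s

Ratio: Δp_B/Δp_A = 5.45

Since Δp_min ∝ 1/Δx, the particle with smaller position uncertainty (B) has larger momentum uncertainty.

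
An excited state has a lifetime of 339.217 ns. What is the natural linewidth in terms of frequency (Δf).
234.592 kHz

Using the energy-time uncertainty principle and E = hf:
ΔEΔt ≥ ℏ/2
hΔf·Δt ≥ ℏ/2

The minimum frequency uncertainty is:
Δf = ℏ/(2hτ) = 1/(4πτ)
Δf = 1/(4π × 3.392e-07 s)
Δf = 2.346e+05 Hz = 234.592 kHz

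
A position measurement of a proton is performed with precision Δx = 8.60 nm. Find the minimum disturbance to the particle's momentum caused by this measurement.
6.131 × 10^-27 kg·m/s

The uncertainty principle implies that measuring position disturbs momentum:
ΔxΔp ≥ ℏ/2

When we measure position with precision Δx, we necessarily introduce a momentum uncertainty:
Δp ≥ ℏ/(2Δx)
Δp_min = (1.055e-34 J·s) / (2 × 8.600e-09 m)
Δp_min = 6.131e-27 kg·m/s

The more precisely we measure position, the greater the momentum disturbance.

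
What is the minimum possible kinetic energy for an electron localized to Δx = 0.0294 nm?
11.020 eV

Localizing a particle requires giving it sufficient momentum uncertainty:

1. From uncertainty principle: Δp ≥ ℏ/(2Δx)
   Δp_min = (1.055e-34 J·s) / (2 × 2.940e-11 m)
   Δp_min = 1.793e-24 kg·m/s

2. This momentum uncertainty corresponds to kinetic energy:
   KE ≈ (Δp)²/(2m) = (1.793e-24)²/(2 × 9.109e-31 kg)
   KE = 1.766e-18 J = 11.020 eV

Tighter localization requires more energy.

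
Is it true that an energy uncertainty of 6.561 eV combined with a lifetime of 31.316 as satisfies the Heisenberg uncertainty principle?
No, it violates the uncertainty relation.

Calculate the product ΔEΔt:
ΔE = 6.561 eV = 1.051e-18 J
ΔEΔt = (1.051e-18 J) × (3.132e-17 s)
ΔEΔt = 3.292e-35 J·s

Compare to the minimum allowed value ℏ/2:
ℏ/2 = 5.273e-35 J·s

Since ΔEΔt = 3.292e-35 J·s < 5.273e-35 J·s = ℏ/2,
this violates the uncertainty relation.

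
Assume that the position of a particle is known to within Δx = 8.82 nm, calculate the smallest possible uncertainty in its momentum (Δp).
5.978 × 10^-27 kg·m/s

Using the Heisenberg uncertainty principle:
ΔxΔp ≥ ℏ/2

The minimum uncertainty in momentum is:
Δp_min = ℏ/(2Δx)
Δp_min = (1.055e-34 J·s) / (2 × 8.820e-09 m)
Δp_min = 5.978e-27 kg·m/s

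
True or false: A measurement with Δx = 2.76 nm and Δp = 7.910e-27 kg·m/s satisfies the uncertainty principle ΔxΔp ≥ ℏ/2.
No, it violates the uncertainty principle (impossible measurement).

Calculate the product ΔxΔp:
ΔxΔp = (2.760e-09 m) × (7.910e-27 kg·m/s)
ΔxΔp = 2.183e-35 J·s

Compare to the minimum allowed value ℏ/2:
ℏ/2 = 5.273e-35 J·s

Since ΔxΔp = 2.183e-35 J·s < 5.273e-35 J·s = ℏ/2,
the measurement violates the uncertainty principle.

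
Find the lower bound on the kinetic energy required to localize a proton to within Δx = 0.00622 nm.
134.083 meV

Localizing a particle requires giving it sufficient momentum uncertainty:

1. From uncertainty principle: Δp ≥ ℏ/(2Δx)
   Δp_min = (1.055e-34 J·s) / (2 × 6.220e-12 m)
   Δp_min = 8.477e-24 kg·m/s

2. This momentum uncertainty corresponds to kinetic energy:
   KE ≈ (Δp)²/(2m) = (8.477e-24)²/(2 × 1.673e-27 kg)
   KE = 2.148e-20 J = 134.083 meV

Tighter localization requires more energy.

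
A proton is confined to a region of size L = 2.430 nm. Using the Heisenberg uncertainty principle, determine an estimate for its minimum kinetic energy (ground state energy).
878.500 neV

Using the uncertainty principle to estimate ground state energy:

1. The position uncertainty is approximately the confinement size:
   Δx ≈ L = 2.430e-09 m

2. From ΔxΔp ≥ ℏ/2, the minimum momentum uncertainty is:
   Δp ≈ ℏ/(2L) = 2.170e-26 kg·m/s

3. The kinetic energy is approximately:
   KE ≈ (Δp)²/(2m) = (2.170e-26)²/(2 × 1.673e-27 kg)
   KE ≈ 1.408e-25 J = 878.500 neV

This is an order-of-magnitude estimate of the ground state energy.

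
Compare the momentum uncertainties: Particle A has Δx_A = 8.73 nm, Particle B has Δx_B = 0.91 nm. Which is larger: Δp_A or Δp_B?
Particle B has the larger minimum momentum uncertainty, by a factor of 9.59.

For each particle, the minimum momentum uncertainty is Δp_min = ℏ/(2Δx):

Particle A: Δp_A = ℏ/(2×8.730e-09 m) = 6.040e-27 kg·m/s
Particle B: Δp_B = ℏ/(2×9.100e-10 m) = 5.794e-26 kg·m/s

Ratio: Δp_B/Δp_A = 9.59

Since Δp_min ∝ 1/Δx, the particle with smaller position uncertainty (B) has larger momentum uncertainty.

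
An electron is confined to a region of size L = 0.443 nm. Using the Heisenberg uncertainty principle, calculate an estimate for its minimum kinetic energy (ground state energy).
48.535 meV

Using the uncertainty principle to estimate ground state energy:

1. The position uncertainty is approximately the confinement size:
   Δx ≈ L = 4.430e-10 m

2. From ΔxΔp ≥ ℏ/2, the minimum momentum uncertainty is:
   Δp ≈ ℏ/(2L) = 1.190e-25 kg·m/s

3. The kinetic energy is approximately:
   KE ≈ (Δp)²/(2m) = (1.190e-25)²/(2 × 9.109e-31 kg)
   KE ≈ 7.776e-21 J = 48.535 meV

This is an order-of-magnitude estimate of the ground state energy.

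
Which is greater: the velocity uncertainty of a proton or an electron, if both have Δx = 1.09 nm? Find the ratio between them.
The electron has the larger minimum velocity uncertainty, by a ratio of 1836.2.

For both particles, Δp_min = ℏ/(2Δx) = 4.837e-26 kg·m/s (same for both).

The velocity uncertainty is Δv = Δp/m:
- proton: Δv = 4.837e-26 / 1.673e-27 = 2.892e+01 m/s = 28.922 m/s
- electron: Δv = 4.837e-26 / 9.109e-31 = 5.310e+04 m/s = 53.104 km/s

Ratio: 5.310e+04 / 2.892e+01 = 1836.2

The lighter particle has larger velocity uncertainty because Δv ∝ 1/m.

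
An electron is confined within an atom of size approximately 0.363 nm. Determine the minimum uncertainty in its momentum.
1.453 × 10^-25 kg·m/s

Using the Heisenberg uncertainty principle:
ΔxΔp ≥ ℏ/2

With Δx ≈ L = 3.630e-10 m (the confinement size):
Δp_min = ℏ/(2Δx)
Δp_min = (1.055e-34 J·s) / (2 × 3.630e-10 m)
Δp_min = 1.453e-25 kg·m/s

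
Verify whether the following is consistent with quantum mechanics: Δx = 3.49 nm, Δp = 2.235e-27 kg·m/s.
No, it violates the uncertainty principle (impossible measurement).

Calculate the product ΔxΔp:
ΔxΔp = (3.490e-09 m) × (2.235e-27 kg·m/s)
ΔxΔp = 7.800e-36 J·s

Compare to the minimum allowed value ℏ/2:
ℏ/2 = 5.273e-35 J·s

Since ΔxΔp = 7.800e-36 J·s < 5.273e-35 J·s = ℏ/2,
the measurement violates the uncertainty principle.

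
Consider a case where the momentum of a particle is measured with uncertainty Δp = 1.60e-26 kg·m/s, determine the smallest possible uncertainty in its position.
3.296 nm

Using the Heisenberg uncertainty principle:
ΔxΔp ≥ ℏ/2

The minimum uncertainty in position is:
Δx_min = ℏ/(2Δp)
Δx_min = (1.055e-34 J·s) / (2 × 1.600e-26 kg·m/s)
Δx_min = 3.296e-09 m = 3.296 nm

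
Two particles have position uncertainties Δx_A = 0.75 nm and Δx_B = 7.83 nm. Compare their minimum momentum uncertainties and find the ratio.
Particle A has the larger minimum momentum uncertainty, by a factor of 10.44.

For each particle, the minimum momentum uncertainty is Δp_min = ℏ/(2Δx):

Particle A: Δp_A = ℏ/(2×7.500e-10 m) = 7.030e-26 kg·m/s
Particle B: Δp_B = ℏ/(2×7.830e-09 m) = 6.734e-27 kg·m/s

Ratio: Δp_A/Δp_B = 10.44

Since Δp_min ∝ 1/Δx, the particle with smaller position uncertainty (A) has larger momentum uncertainty.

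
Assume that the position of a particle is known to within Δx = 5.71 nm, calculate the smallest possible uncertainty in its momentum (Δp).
9.234 × 10^-27 kg·m/s

Using the Heisenberg uncertainty principle:
ΔxΔp ≥ ℏ/2

The minimum uncertainty in momentum is:
Δp_min = ℏ/(2Δx)
Δp_min = (1.055e-34 J·s) / (2 × 5.710e-09 m)
Δp_min = 9.234e-27 kg·m/s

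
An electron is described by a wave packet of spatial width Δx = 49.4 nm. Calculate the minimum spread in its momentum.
1.067 × 10^-27 kg·m/s

For a wave packet, the spatial width Δx and momentum spread Δp are related by the uncertainty principle:
ΔxΔp ≥ ℏ/2

The minimum momentum spread is:
Δp_min = ℏ/(2Δx)
Δp_min = (1.055e-34 J·s) / (2 × 4.940e-08 m)
Δp_min = 1.067e-27 kg·m/s

A wave packet cannot have both a well-defined position and well-defined momentum.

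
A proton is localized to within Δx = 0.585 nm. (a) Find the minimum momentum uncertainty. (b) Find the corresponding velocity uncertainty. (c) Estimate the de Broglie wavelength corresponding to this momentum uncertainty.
(a) Δp_min = 9.013 × 10^-26 kg·m/s
(b) Δv_min = 53.888 m/s
(c) λ_dB = 7.351 nm

Step-by-step:

(a) From the uncertainty principle:
Δp_min = ℏ/(2Δx) = (1.055e-34 J·s)/(2 × 5.850e-10 m) = 9.013e-26 kg·m/s

(b) The velocity uncertainty:
Δv = Δp/m = (9.013e-26 kg·m/s)/(1.673e-27 kg) = 5.389e+01 m/s = 53.888 m/s

(c) The de Broglie wavelength for this momentum:
λ = h/p = (6.626e-34 J·s)/(9.013e-26 kg·m/s) = 7.351e-09 m = 7.351 nm

Note: The de Broglie wavelength is comparable to the localization size, as expected from wave-particle duality.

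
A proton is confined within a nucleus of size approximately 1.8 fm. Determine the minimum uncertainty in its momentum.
2.929 × 10^-20 kg·m/s

Using the Heisenberg uncertainty principle:
ΔxΔp ≥ ℏ/2

With Δx ≈ L = 1.800e-15 m (the confinement size):
Δp_min = ℏ/(2Δx)
Δp_min = (1.055e-34 J·s) / (2 × 1.800e-15 m)
Δp_min = 2.929e-20 kg·m/s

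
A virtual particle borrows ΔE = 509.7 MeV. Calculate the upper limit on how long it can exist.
6.457 × 10^-25 s

Using the energy-time uncertainty principle:
ΔEΔt ≥ ℏ/2

For a virtual particle borrowing energy ΔE, the maximum lifetime is:
Δt_max = ℏ/(2ΔE)

Converting energy:
ΔE = 509.7 MeV = 8.166e-11 J

Δt_max = (1.055e-34 J·s) / (2 × 8.166e-11 J)
Δt_max = 6.457e-25 s = 6.457 × 10^-25 s

Virtual particles with higher borrowed energy exist for shorter times.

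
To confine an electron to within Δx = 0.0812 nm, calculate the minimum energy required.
1.445 eV

Localizing a particle requires giving it sufficient momentum uncertainty:

1. From uncertainty principle: Δp ≥ ℏ/(2Δx)
   Δp_min = (1.055e-34 J·s) / (2 × 8.120e-11 m)
   Δp_min = 6.494e-25 kg·m/s

2. This momentum uncertainty corresponds to kinetic energy:
   KE ≈ (Δp)²/(2m) = (6.494e-25)²/(2 × 9.109e-31 kg)
   KE = 2.315e-19 J = 1.445 eV

Tighter localization requires more energy.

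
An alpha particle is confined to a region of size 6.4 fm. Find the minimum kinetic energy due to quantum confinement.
31.880 keV

Using the uncertainty principle:

1. Position uncertainty: Δx ≈ 6.400e-15 m
2. Minimum momentum uncertainty: Δp = ℏ/(2Δx) = 8.239e-21 kg·m/s
3. Minimum kinetic energy:
   KE = (Δp)²/(2m) = (8.239e-21)²/(2 × 6.645e-27 kg)
   KE = 5.108e-15 J = 31.880 keV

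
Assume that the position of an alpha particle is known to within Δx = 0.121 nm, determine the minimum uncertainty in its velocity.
65.583 m/s

Using the Heisenberg uncertainty principle and Δp = mΔv:
ΔxΔp ≥ ℏ/2
Δx(mΔv) ≥ ℏ/2

The minimum uncertainty in velocity is:
Δv_min = ℏ/(2mΔx)
Δv_min = (1.055e-34 J·s) / (2 × 6.645e-27 kg × 1.210e-10 m)
Δv_min = 6.558e+01 m/s = 65.583 m/s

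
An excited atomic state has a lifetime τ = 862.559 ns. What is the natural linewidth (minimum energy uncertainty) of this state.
381.546 peV

Using the energy-time uncertainty principle:
ΔEΔt ≥ ℏ/2

The lifetime τ represents the time uncertainty Δt.
The natural linewidth (minimum energy uncertainty) is:

ΔE = ℏ/(2τ)
ΔE = (1.055e-34 J·s) / (2 × 8.626e-07 s)
ΔE = 6.113e-29 J = 381.546 peV

This natural linewidth limits the precision of spectroscopic measurements.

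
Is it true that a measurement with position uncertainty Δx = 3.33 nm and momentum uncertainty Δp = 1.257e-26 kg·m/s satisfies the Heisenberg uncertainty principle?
No, it violates the uncertainty principle (impossible measurement).

Calculate the product ΔxΔp:
ΔxΔp = (3.330e-09 m) × (1.257e-26 kg·m/s)
ΔxΔp = 4.186e-35 J·s

Compare to the minimum allowed value ℏ/2:
ℏ/2 = 5.273e-35 J·s

Since ΔxΔp = 4.186e-35 J·s < 5.273e-35 J·s = ℏ/2,
the measurement violates the uncertainty principle.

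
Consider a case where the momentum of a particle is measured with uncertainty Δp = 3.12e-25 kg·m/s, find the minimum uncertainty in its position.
169.002 pm

Using the Heisenberg uncertainty principle:
ΔxΔp ≥ ℏ/2

The minimum uncertainty in position is:
Δx_min = ℏ/(2Δp)
Δx_min = (1.055e-34 J·s) / (2 × 3.120e-25 kg·m/s)
Δx_min = 1.690e-10 m = 169.002 pm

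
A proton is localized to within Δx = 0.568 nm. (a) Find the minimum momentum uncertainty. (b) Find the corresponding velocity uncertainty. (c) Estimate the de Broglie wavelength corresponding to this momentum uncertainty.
(a) Δp_min = 9.283 × 10^-26 kg·m/s
(b) Δv_min = 55.501 m/s
(c) λ_dB = 7.138 nm

Step-by-step:

(a) From the uncertainty principle:
Δp_min = ℏ/(2Δx) = (1.055e-34 J·s)/(2 × 5.680e-10 m) = 9.283e-26 kg·m/s

(b) The velocity uncertainty:
Δv = Δp/m = (9.283e-26 kg·m/s)/(1.673e-27 kg) = 5.550e+01 m/s = 55.501 m/s

(c) The de Broglie wavelength for this momentum:
λ = h/p = (6.626e-34 J·s)/(9.283e-26 kg·m/s) = 7.138e-09 m = 7.138 nm

Note: The de Broglie wavelength is comparable to the localization size, as expected from wave-particle duality.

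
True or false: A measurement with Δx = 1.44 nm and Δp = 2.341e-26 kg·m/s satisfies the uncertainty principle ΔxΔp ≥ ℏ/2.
No, it violates the uncertainty principle (impossible measurement).

Calculate the product ΔxΔp:
ΔxΔp = (1.440e-09 m) × (2.341e-26 kg·m/s)
ΔxΔp = 3.371e-35 J·s

Compare to the minimum allowed value ℏ/2:
ℏ/2 = 5.273e-35 J·s

Since ΔxΔp = 3.371e-35 J·s < 5.273e-35 J·s = ℏ/2,
the measurement violates the uncertainty principle.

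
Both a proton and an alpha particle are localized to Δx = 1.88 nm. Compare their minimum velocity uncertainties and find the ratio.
The proton has the larger minimum velocity uncertainty, by a ratio of 4.0.

For both particles, Δp_min = ℏ/(2Δx) = 2.805e-26 kg·m/s (same for both).

The velocity uncertainty is Δv = Δp/m:
- proton: Δv = 2.805e-26 / 1.673e-27 = 1.677e+01 m/s = 16.768 m/s
- alpha particle: Δv = 2.805e-26 / 6.645e-27 = 4.221e+00 m/s = 4.221 m/s

Ratio: 1.677e+01 / 4.221e+00 = 4.0

The lighter particle has larger velocity uncertainty because Δv ∝ 1/m.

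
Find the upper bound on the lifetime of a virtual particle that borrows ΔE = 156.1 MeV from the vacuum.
2.108 ys

Using the energy-time uncertainty principle:
ΔEΔt ≥ ℏ/2

For a virtual particle borrowing energy ΔE, the maximum lifetime is:
Δt_max = ℏ/(2ΔE)

Converting energy:
ΔE = 156.1 MeV = 2.501e-11 J

Δt_max = (1.055e-34 J·s) / (2 × 2.501e-11 J)
Δt_max = 2.108e-24 s = 2.108 ys

Virtual particles with higher borrowed energy exist for shorter times.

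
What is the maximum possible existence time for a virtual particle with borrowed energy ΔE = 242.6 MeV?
1.357 ys

Using the energy-time uncertainty principle:
ΔEΔt ≥ ℏ/2

For a virtual particle borrowing energy ΔE, the maximum lifetime is:
Δt_max = ℏ/(2ΔE)

Converting energy:
ΔE = 242.6 MeV = 3.887e-11 J

Δt_max = (1.055e-34 J·s) / (2 × 3.887e-11 J)
Δt_max = 1.357e-24 s = 1.357 ys

Virtual particles with higher borrowed energy exist for shorter times.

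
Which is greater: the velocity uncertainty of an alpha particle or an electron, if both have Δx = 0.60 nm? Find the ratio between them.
The electron has the larger minimum velocity uncertainty, by a ratio of 7294.3.

For both particles, Δp_min = ℏ/(2Δx) = 8.788e-26 kg·m/s (same for both).

The velocity uncertainty is Δv = Δp/m:
- alpha particle: Δv = 8.788e-26 / 6.645e-27 = 1.323e+01 m/s = 13.226 m/s
- electron: Δv = 8.788e-26 / 9.109e-31 = 9.647e+04 m/s = 96.473 km/s

Ratio: 9.647e+04 / 1.323e+01 = 7294.3

The lighter particle has larger velocity uncertainty because Δv ∝ 1/m.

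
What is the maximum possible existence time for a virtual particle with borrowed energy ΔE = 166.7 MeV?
1.974 ys

Using the energy-time uncertainty principle:
ΔEΔt ≥ ℏ/2

For a virtual particle borrowing energy ΔE, the maximum lifetime is:
Δt_max = ℏ/(2ΔE)

Converting energy:
ΔE = 166.7 MeV = 2.671e-11 J

Δt_max = (1.055e-34 J·s) / (2 × 2.671e-11 J)
Δt_max = 1.974e-24 s = 1.974 ys

Virtual particles with higher borrowed energy exist for shorter times.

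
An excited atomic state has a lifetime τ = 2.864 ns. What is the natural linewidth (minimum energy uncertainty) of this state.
114.911 neV

Using the energy-time uncertainty principle:
ΔEΔt ≥ ℏ/2

The lifetime τ represents the time uncertainty Δt.
The natural linewidth (minimum energy uncertainty) is:

ΔE = ℏ/(2τ)
ΔE = (1.055e-34 J·s) / (2 × 2.864e-09 s)
ΔE = 1.841e-26 J = 114.911 neV

This natural linewidth limits the precision of spectroscopic measurements.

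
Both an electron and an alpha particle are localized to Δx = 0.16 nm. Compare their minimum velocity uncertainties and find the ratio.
The electron has the larger minimum velocity uncertainty, by a ratio of 7294.3.

For both particles, Δp_min = ℏ/(2Δx) = 3.296e-25 kg·m/s (same for both).

The velocity uncertainty is Δv = Δp/m:
- electron: Δv = 3.296e-25 / 9.109e-31 = 3.618e+05 m/s = 361.774 km/s
- alpha particle: Δv = 3.296e-25 / 6.645e-27 = 4.960e+01 m/s = 49.597 m/s

Ratio: 3.618e+05 / 4.960e+01 = 7294.3

The lighter particle has larger velocity uncertainty because Δv ∝ 1/m.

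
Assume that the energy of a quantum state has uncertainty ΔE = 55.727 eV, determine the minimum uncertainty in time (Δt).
5.906 as

Using the energy-time uncertainty principle:
ΔEΔt ≥ ℏ/2

The minimum uncertainty in time is:
Δt_min = ℏ/(2ΔE)
Δt_min = (1.055e-34 J·s) / (2 × 8.928e-18 J)
Δt_min = 5.906e-18 s = 5.906 as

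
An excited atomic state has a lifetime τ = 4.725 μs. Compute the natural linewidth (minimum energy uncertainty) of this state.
69.652 peV

Using the energy-time uncertainty principle:
ΔEΔt ≥ ℏ/2

The lifetime τ represents the time uncertainty Δt.
The natural linewidth (minimum energy uncertainty) is:

ΔE = ℏ/(2τ)
ΔE = (1.055e-34 J·s) / (2 × 4.725e-06 s)
ΔE = 1.116e-29 J = 69.652 peV

This natural linewidth limits the precision of spectroscopic measurements.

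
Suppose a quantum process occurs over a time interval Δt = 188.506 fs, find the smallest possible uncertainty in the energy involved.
1.746 meV

Using the energy-time uncertainty principle:
ΔEΔt ≥ ℏ/2

The minimum uncertainty in energy is:
ΔE_min = ℏ/(2Δt)
ΔE_min = (1.055e-34 J·s) / (2 × 1.885e-13 s)
ΔE_min = 2.797e-22 J = 1.746 meV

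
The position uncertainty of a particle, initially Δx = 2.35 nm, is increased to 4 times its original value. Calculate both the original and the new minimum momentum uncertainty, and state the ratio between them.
Original Δp_min = 2.244 × 10^-26 kg·m/s; new Δp'_min = 5.609 × 10^-27 kg·m/s; ratio Δp'_min/Δp_min = 1/4.

From the uncertainty principle ΔxΔp ≥ ℏ/2, the minimum momentum uncertainty is Δp_min = ℏ/(2Δx).

Original (Δx = 2.35 nm = 2.350e-09 m):
Δp_min = (1.055e-34 J·s)/(2 × 2.350e-09 m) = 2.244e-26 kg·m/s

When Δx → 4Δx:
Δp'_min = ℏ/(2 × 4Δx) = (1/4) × ℏ/(2Δx) = (1/4) × Δp_min
Δp'_min = 1/4 × 2.244e-26 kg·m/s = 5.609e-27 kg·m/s

Since Δp_min ∝ 1/Δx, when Δx is increased to 4 times its original value, Δp_min decreases to 1/4 of its original value.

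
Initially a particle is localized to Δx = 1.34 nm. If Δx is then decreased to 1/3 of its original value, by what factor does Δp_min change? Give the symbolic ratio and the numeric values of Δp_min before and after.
Original Δp_min = 3.935 × 10^-26 kg·m/s; new Δp'_min = 1.180 × 10^-25 kg·m/s; ratio Δp'_min/Δp_min = 3.

From the uncertainty principle ΔxΔp ≥ ℏ/2, the minimum momentum uncertainty is Δp_min = ℏ/(2Δx).

Original (Δx = 1.34 nm = 1.340e-09 m):
Δp_min = (1.055e-34 J·s)/(2 × 1.340e-09 m) = 3.935e-26 kg·m/s

When Δx → (1/3)Δx:
Δp'_min = ℏ/(2 × (1/3)Δx) = 3 × ℏ/(2Δx) = 3 × Δp_min
Δp'_min = 3 × 3.935e-26 kg·m/s = 1.180e-25 kg·m/s

Since Δp_min ∝ 1/Δx, when Δx is decreased to 1/3 of its original value, Δp_min increases to 3 times its original value.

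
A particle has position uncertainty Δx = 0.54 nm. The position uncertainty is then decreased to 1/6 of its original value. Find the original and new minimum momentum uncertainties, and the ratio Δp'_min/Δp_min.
Original Δp_min = 9.765 × 10^-26 kg·m/s; new Δp'_min = 5.859 × 10^-25 kg·m/s; ratio Δp'_min/Δp_min = 6.

From the uncertainty principle ΔxΔp ≥ ℏ/2, the minimum momentum uncertainty is Δp_min = ℏ/(2Δx).

Original (Δx = 0.54 nm = 5.400e-10 m):
Δp_min = (1.055e-34 J·s)/(2 × 5.400e-10 m) = 9.765e-26 kg·m/s

When Δx → (1/6)Δx:
Δp'_min = ℏ/(2 × (1/6)Δx) = 6 × ℏ/(2Δx) = 6 × Δp_min
Δp'_min = 6 × 9.765e-26 kg·m/s = 5.859e-25 kg·m/s

Since Δp_min ∝ 1/Δx, when Δx is decreased to 1/6 of its original value, Δp_min increases to 6 times its original value.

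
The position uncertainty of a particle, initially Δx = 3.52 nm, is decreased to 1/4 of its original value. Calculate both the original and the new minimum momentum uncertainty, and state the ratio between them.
Original Δp_min = 1.498 × 10^-26 kg·m/s; new Δp'_min = 5.992 × 10^-26 kg·m/s; ratio Δp'_min/Δp_min = 4.

From the uncertainty principle ΔxΔp ≥ ℏ/2, the minimum momentum uncertainty is Δp_min = ℏ/(2Δx).

Original (Δx = 3.52 nm = 3.520e-09 m):
Δp_min = (1.055e-34 J·s)/(2 × 3.520e-09 m) = 1.498e-26 kg·m/s

When Δx → (1/4)Δx:
Δp'_min = ℏ/(2 × (1/4)Δx) = 4 × ℏ/(2Δx) = 4 × Δp_min
Δp'_min = 4 × 1.498e-26 kg·m/s = 5.992e-26 kg·m/s

Since Δp_min ∝ 1/Δx, when Δx is decreased to 1/4 of its original value, Δp_min increases to 4 times its original value.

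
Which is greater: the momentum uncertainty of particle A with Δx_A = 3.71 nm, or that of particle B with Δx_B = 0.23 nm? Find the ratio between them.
Particle B has the larger minimum momentum uncertainty, by a factor of 16.13.

For each particle, the minimum momentum uncertainty is Δp_min = ℏ/(2Δx):

Particle A: Δp_A = ℏ/(2×3.710e-09 m) = 1.421e-26 kg·m/s
Particle B: Δp_B = ℏ/(2×2.300e-10 m) = 2.293e-25 kg·m/s

Ratio: Δp_B/Δp_A = 16.13

Since Δp_min ∝ 1/Δx, the particle with smaller position uncertainty (B) has larger momentum uncertainty.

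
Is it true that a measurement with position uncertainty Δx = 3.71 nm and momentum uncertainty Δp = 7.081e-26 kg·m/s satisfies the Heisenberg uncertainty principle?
Yes, it satisfies the uncertainty principle.

Calculate the product ΔxΔp:
ΔxΔp = (3.710e-09 m) × (7.081e-26 kg·m/s)
ΔxΔp = 2.627e-34 J·s

Compare to the minimum allowed value ℏ/2:
ℏ/2 = 5.273e-35 J·s

Since ΔxΔp = 2.627e-34 J·s ≥ 5.273e-35 J·s = ℏ/2,
the measurement satisfies the uncertainty principle.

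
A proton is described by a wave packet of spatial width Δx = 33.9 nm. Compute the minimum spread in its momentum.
1.555 × 10^-27 kg·m/s

For a wave packet, the spatial width Δx and momentum spread Δp are related by the uncertainty principle:
ΔxΔp ≥ ℏ/2

The minimum momentum spread is:
Δp_min = ℏ/(2Δx)
Δp_min = (1.055e-34 J·s) / (2 × 3.390e-08 m)
Δp_min = 1.555e-27 kg·m/s

A wave packet cannot have both a well-defined position and well-defined momentum.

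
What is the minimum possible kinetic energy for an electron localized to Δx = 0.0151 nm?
41.774 eV

Localizing a particle requires giving it sufficient momentum uncertainty:

1. From uncertainty principle: Δp ≥ ℏ/(2Δx)
   Δp_min = (1.055e-34 J·s) / (2 × 1.510e-11 m)
   Δp_min = 3.492e-24 kg·m/s

2. This momentum uncertainty corresponds to kinetic energy:
   KE ≈ (Δp)²/(2m) = (3.492e-24)²/(2 × 9.109e-31 kg)
   KE = 6.693e-18 J = 41.774 eV

Tighter localization requires more energy.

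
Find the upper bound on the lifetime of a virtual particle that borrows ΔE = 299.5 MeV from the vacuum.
1.099 ys

Using the energy-time uncertainty principle:
ΔEΔt ≥ ℏ/2

For a virtual particle borrowing energy ΔE, the maximum lifetime is:
Δt_max = ℏ/(2ΔE)

Converting energy:
ΔE = 299.5 MeV = 4.799e-11 J

Δt_max = (1.055e-34 J·s) / (2 × 4.799e-11 J)
Δt_max = 1.099e-24 s = 1.099 ys

Virtual particles with higher borrowed energy exist for shorter times.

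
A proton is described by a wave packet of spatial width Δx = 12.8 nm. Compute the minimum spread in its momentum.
4.119 × 10^-27 kg·m/s

For a wave packet, the spatial width Δx and momentum spread Δp are related by the uncertainty principle:
ΔxΔp ≥ ℏ/2

The minimum momentum spread is:
Δp_min = ℏ/(2Δx)
Δp_min = (1.055e-34 J·s) / (2 × 1.280e-08 m)
Δp_min = 4.119e-27 kg·m/s

A wave packet cannot have both a well-defined position and well-defined momentum.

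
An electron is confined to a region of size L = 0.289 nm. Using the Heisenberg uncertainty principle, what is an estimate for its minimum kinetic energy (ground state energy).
114.043 meV

Using the uncertainty principle to estimate ground state energy:

1. The position uncertainty is approximately the confinement size:
   Δx ≈ L = 2.890e-10 m

2. From ΔxΔp ≥ ℏ/2, the minimum momentum uncertainty is:
   Δp ≈ ℏ/(2L) = 1.825e-25 kg·m/s

3. The kinetic energy is approximately:
   KE ≈ (Δp)²/(2m) = (1.825e-25)²/(2 × 9.109e-31 kg)
   KE ≈ 1.827e-20 J = 114.043 meV

This is an order-of-magnitude estimate of the ground state energy.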